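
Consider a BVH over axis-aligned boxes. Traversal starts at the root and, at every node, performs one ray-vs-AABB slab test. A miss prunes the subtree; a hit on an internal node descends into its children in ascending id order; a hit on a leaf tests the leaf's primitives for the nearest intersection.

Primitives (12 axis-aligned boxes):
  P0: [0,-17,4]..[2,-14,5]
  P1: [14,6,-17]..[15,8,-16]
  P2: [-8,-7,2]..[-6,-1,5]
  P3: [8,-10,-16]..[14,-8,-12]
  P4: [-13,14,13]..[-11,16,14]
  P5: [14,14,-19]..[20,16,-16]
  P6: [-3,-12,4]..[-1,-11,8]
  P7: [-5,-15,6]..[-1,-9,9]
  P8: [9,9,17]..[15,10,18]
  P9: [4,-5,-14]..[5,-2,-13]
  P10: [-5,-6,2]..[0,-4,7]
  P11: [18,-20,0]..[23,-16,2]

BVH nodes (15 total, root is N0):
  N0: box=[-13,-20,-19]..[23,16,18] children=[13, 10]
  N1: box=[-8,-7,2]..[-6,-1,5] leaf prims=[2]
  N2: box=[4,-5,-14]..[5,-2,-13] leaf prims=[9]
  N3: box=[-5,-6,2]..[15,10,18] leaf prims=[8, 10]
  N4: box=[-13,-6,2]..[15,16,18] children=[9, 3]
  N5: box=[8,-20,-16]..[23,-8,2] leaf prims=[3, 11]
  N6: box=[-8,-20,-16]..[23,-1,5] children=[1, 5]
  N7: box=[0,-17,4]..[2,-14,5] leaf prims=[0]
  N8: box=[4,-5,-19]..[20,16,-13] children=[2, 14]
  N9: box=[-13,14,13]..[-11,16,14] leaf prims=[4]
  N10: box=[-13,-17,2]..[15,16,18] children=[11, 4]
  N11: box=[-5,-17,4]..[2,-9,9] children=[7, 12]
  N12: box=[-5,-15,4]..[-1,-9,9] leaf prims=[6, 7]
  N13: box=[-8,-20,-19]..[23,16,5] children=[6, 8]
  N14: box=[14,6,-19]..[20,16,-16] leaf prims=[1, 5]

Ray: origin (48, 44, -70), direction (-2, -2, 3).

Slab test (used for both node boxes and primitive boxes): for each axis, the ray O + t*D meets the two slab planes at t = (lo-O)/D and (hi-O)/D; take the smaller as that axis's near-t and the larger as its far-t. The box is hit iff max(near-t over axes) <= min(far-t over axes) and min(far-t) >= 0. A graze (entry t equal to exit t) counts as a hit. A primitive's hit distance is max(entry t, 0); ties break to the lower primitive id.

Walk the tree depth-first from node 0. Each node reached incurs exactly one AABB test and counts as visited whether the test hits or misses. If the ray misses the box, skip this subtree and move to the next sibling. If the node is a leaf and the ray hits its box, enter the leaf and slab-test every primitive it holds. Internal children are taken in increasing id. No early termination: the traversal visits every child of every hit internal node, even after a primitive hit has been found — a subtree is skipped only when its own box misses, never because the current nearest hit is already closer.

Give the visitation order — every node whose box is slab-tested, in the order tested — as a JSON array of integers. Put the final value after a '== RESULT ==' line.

Walk:
N0 x:[25/2,61/2] y:[14,32] z:[17,88/3] -> hit [17,88/3], descend [10, 13]
  N10 x:[33/2,61/2] y:[14,61/2] z:[24,88/3] -> hit [24,88/3], descend [4, 11]
    N4 x:[33/2,61/2] y:[14,25] z:[24,88/3] -> hit [24,25], descend [3, 9]
      N3 x:[33/2,53/2] y:[17,25] z:[24,88/3] -> hit [24,25] leaf, test {P8(miss), P10@t=24}
      N9 x:[59/2,61/2] y:[14,15] z:[83/3,28] -> miss, prune
    N11 x:[23,53/2] y:[53/2,61/2] z:[74/3,79/3] -> miss, prune
  N13 x:[25/2,28] y:[14,32] z:[17,25] -> hit [17,25], descend [6, 8]
    N6 x:[25/2,28] y:[45/2,32] z:[18,25] -> hit [45/2,25], descend [1, 5]
      N1 x:[27,28] y:[45/2,51/2] z:[24,25] -> miss, prune
      N5 x:[25/2,20] y:[26,32] z:[18,24] -> miss, prune
    N8 x:[14,22] y:[14,49/2] z:[17,19] -> hit [17,19], descend [2, 14]
      N2 x:[43/2,22] y:[23,49/2] z:[56/3,19] -> miss, prune
      N14 x:[14,17] y:[14,19] z:[17,18] -> hit [17,17] leaf, test {P1(miss), P5(miss)}

Summary -> nodes [0, 10, 4, 3, 9, 11, 13, 6, 1, 5, 8, 2, 14]; box-tests=13; leaf-entries=2; first=P10

== RESULT ==
[0, 10, 4, 3, 9, 11, 13, 6, 1, 5, 8, 2, 14]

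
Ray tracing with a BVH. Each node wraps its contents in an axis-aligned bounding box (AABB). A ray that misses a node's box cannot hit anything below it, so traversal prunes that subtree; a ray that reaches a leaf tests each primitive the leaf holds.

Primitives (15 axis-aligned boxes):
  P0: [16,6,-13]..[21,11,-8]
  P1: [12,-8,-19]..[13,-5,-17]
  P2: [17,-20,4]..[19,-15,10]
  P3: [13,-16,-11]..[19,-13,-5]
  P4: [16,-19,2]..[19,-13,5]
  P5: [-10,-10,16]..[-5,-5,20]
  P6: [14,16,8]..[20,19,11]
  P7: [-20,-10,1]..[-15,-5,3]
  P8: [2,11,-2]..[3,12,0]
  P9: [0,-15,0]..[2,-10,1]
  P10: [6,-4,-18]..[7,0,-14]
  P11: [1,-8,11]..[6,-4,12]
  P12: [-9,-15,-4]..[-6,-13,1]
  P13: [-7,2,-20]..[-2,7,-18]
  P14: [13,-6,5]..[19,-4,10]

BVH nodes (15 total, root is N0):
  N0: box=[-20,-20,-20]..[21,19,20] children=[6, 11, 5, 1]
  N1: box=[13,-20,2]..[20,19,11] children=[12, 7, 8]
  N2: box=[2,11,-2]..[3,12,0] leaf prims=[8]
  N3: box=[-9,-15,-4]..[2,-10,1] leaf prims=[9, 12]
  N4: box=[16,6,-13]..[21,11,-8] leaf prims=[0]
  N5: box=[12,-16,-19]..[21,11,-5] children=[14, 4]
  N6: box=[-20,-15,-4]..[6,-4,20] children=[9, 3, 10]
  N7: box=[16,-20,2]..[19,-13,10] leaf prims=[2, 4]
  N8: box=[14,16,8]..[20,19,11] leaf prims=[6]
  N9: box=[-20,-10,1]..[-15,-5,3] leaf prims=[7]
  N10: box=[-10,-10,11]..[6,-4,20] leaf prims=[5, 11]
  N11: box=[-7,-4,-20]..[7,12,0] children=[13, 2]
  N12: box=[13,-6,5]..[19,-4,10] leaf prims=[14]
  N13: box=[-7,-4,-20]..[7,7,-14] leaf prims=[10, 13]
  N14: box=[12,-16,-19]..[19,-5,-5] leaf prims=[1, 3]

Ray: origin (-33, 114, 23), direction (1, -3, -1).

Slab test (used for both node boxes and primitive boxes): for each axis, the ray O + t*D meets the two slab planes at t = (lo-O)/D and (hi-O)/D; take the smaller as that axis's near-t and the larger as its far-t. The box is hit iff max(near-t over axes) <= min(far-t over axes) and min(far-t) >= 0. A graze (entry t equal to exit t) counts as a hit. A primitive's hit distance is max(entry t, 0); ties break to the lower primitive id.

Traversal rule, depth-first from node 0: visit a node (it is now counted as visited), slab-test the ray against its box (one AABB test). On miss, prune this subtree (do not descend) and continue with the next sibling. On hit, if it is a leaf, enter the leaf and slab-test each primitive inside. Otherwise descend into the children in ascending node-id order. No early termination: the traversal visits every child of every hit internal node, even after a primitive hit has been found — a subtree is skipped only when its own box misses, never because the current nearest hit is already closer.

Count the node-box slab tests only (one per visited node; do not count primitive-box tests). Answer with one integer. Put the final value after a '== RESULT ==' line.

Walk:
N0 x:[13,54] y:[95/3,134/3] z:[3,43] -> hit [95/3,43], descend [1, 5, 6, 11]
  N1 x:[46,53] y:[95/3,134/3] z:[12,21] -> miss, prune
  N5 x:[45,54] y:[103/3,130/3] z:[28,42] -> miss, prune
  N6 x:[13,39] y:[118/3,43] z:[3,27] -> miss, prune
  N11 x:[26,40] y:[34,118/3] z:[23,43] -> hit [34,118/3], descend [2, 13]
    N2 x:[35,36] y:[34,103/3] z:[23,25] -> miss, prune
    N13 x:[26,40] y:[107/3,118/3] z:[37,43] -> hit [37,118/3] leaf, test {P10@t=39, P13(miss)}

Visited [0, 1, 5, 6, 11, 2, 13]. Tests: 7 box, 1 leaf. Nearest: P10.

== RESULT ==
7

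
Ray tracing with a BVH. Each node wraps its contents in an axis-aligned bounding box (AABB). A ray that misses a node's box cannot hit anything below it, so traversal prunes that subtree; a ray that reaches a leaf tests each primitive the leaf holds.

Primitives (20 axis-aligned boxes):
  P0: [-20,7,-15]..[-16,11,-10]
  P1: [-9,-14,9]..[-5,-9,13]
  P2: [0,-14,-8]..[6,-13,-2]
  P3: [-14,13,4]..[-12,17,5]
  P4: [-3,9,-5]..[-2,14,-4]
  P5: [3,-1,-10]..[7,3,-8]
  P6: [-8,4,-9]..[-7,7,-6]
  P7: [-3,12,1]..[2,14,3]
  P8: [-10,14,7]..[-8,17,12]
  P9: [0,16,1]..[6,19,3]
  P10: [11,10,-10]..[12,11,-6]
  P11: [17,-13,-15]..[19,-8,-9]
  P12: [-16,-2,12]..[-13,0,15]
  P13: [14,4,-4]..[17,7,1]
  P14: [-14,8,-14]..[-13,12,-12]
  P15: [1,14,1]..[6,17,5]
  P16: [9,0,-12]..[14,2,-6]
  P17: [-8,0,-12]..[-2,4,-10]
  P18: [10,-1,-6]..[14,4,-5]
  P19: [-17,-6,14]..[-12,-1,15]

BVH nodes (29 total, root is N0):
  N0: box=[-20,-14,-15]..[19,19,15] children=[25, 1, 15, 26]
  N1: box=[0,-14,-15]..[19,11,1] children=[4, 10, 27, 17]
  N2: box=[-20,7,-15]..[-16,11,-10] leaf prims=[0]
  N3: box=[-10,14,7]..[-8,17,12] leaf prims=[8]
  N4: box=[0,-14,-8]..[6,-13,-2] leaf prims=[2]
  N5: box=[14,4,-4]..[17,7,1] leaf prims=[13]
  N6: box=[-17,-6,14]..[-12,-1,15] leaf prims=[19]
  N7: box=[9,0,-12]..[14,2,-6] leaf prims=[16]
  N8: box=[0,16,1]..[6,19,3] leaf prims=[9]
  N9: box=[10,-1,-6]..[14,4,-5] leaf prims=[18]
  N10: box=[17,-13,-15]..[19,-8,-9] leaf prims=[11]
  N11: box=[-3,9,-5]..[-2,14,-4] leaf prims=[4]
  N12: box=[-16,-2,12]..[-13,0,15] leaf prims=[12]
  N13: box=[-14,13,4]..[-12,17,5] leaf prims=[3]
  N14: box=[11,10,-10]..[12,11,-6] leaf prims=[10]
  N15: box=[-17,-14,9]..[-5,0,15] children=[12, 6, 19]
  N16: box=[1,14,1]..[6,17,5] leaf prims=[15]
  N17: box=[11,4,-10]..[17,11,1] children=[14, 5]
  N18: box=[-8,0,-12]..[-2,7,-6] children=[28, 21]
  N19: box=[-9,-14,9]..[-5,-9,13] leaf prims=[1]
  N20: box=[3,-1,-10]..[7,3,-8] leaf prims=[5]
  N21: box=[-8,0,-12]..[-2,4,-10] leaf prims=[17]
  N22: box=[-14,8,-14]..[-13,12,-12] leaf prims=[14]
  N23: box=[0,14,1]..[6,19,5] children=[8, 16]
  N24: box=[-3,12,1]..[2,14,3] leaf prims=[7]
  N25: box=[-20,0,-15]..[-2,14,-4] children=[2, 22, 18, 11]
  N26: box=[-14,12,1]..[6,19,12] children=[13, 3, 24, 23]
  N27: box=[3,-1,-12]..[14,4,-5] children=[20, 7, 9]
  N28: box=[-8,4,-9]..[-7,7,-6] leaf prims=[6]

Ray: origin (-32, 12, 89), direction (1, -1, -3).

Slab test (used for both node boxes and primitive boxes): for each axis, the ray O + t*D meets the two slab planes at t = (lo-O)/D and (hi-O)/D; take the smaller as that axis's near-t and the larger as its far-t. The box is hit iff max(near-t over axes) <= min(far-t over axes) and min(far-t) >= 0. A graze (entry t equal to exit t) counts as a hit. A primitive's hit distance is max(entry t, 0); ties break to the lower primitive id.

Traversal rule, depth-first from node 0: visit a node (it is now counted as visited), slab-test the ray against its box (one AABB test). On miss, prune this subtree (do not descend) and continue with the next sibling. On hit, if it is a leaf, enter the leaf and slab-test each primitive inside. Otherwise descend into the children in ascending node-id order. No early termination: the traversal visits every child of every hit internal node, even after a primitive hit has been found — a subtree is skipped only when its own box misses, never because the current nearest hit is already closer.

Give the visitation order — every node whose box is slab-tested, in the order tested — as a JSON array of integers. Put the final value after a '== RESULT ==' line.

Walk:
N0 x:[12,51] y:[-7,26] z:[74/3,104/3] -> hit [74/3,26], descend [1, 15, 25, 26]
  N1 x:[32,51] y:[1,26] z:[88/3,104/3] -> miss, prune
  N15 x:[15,27] y:[12,26] z:[74/3,80/3] -> hit [74/3,26], descend [6, 12, 19]
    N6 x:[15,20] y:[13,18] z:[74/3,25] -> miss, prune
    N12 x:[16,19] y:[12,14] z:[74/3,77/3] -> miss, prune
    N19 x:[23,27] y:[21,26] z:[76/3,80/3] -> hit [76/3,26] leaf, test {P1@t=76/3}
  N25 x:[12,30] y:[-2,12] z:[31,104/3] -> miss, prune
  N26 x:[18,38] y:[-7,0] z:[77/3,88/3] -> miss, prune

8 AABB tests over nodes [0, 1, 15, 6, 12, 19, 25, 26]; 1 leaf entered; closest P1.

== RESULT ==
[0, 1, 15, 6, 12, 19, 25, 26]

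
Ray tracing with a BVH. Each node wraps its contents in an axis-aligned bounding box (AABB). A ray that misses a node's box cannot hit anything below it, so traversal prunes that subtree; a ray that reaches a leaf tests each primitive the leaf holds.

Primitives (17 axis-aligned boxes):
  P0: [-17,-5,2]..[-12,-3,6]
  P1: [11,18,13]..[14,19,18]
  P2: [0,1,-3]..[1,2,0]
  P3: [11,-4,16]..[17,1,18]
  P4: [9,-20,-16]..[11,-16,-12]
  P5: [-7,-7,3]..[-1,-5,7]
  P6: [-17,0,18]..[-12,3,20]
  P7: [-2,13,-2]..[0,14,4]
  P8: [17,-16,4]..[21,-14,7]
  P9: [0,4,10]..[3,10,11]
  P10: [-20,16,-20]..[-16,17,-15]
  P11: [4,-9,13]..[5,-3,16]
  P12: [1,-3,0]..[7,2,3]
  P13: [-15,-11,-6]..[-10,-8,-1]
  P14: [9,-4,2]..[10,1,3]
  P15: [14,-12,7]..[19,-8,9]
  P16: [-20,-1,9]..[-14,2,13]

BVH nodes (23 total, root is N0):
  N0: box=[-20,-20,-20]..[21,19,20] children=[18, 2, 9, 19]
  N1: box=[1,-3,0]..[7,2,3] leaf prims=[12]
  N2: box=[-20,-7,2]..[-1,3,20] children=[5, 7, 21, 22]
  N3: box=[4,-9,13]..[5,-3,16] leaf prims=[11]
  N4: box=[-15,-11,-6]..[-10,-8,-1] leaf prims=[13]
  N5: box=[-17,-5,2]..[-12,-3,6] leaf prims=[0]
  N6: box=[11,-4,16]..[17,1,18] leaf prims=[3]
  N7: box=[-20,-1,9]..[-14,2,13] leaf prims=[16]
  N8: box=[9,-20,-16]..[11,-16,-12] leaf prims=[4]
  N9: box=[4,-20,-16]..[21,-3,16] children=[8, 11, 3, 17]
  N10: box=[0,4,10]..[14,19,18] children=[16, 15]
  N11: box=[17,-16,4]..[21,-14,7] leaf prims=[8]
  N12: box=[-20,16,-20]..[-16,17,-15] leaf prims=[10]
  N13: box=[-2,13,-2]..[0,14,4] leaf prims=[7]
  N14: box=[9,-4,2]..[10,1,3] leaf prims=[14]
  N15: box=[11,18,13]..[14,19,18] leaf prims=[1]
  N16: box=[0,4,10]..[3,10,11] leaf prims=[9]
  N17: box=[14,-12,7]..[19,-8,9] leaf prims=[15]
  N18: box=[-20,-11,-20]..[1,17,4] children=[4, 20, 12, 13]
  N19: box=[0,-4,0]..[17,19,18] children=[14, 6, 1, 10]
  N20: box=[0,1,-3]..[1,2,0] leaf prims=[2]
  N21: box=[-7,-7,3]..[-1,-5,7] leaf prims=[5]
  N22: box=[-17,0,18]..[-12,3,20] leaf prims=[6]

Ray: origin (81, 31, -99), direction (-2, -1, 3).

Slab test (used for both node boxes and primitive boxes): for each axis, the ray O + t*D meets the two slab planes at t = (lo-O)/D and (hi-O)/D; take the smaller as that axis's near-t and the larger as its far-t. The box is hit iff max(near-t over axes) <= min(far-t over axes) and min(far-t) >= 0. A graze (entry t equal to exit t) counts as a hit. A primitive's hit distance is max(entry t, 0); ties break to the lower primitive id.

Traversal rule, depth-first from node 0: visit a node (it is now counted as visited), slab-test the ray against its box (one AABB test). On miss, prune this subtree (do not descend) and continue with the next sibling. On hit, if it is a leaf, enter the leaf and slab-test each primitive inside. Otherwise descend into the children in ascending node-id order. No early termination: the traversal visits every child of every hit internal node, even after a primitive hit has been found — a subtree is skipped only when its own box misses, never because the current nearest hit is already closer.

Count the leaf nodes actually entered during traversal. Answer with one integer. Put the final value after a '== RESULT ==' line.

Walk:
N0 x:[30,101/2] y:[12,51] z:[79/3,119/3] -> hit [30,119/3], descend [2, 9, 18, 19]
  N2 x:[41,101/2] y:[28,38] z:[101/3,119/3] -> miss, prune
  N9 x:[30,77/2] y:[34,51] z:[83/3,115/3] -> hit [34,115/3], descend [3, 8, 11, 17]
    N3 x:[38,77/2] y:[34,40] z:[112/3,115/3] -> hit [38,115/3] leaf, test {P11@t=38}
    N8 x:[35,36] y:[47,51] z:[83/3,29] -> miss, prune
    N11 x:[30,32] y:[45,47] z:[103/3,106/3] -> miss, prune
    N17 x:[31,67/2] y:[39,43] z:[106/3,36] -> miss, prune
  N18 x:[40,101/2] y:[14,42] z:[79/3,103/3] -> miss, prune
  N19 x:[32,81/2] y:[12,35] z:[33,39] -> hit [33,35], descend [1, 6, 10, 14]
    N1 x:[37,40] y:[29,34] z:[33,34] -> miss, prune
    N6 x:[32,35] y:[30,35] z:[115/3,39] -> miss, prune
    N10 x:[67/2,81/2] y:[12,27] z:[109/3,39] -> miss, prune
    N14 x:[71/2,36] y:[30,35] z:[101/3,34] -> miss, prune

Summary -> nodes [0, 2, 9, 3, 8, 11, 17, 18, 19, 1, 6, 10, 14]; box-tests=13; leaf-entries=1; first=P11

== RESULT ==
1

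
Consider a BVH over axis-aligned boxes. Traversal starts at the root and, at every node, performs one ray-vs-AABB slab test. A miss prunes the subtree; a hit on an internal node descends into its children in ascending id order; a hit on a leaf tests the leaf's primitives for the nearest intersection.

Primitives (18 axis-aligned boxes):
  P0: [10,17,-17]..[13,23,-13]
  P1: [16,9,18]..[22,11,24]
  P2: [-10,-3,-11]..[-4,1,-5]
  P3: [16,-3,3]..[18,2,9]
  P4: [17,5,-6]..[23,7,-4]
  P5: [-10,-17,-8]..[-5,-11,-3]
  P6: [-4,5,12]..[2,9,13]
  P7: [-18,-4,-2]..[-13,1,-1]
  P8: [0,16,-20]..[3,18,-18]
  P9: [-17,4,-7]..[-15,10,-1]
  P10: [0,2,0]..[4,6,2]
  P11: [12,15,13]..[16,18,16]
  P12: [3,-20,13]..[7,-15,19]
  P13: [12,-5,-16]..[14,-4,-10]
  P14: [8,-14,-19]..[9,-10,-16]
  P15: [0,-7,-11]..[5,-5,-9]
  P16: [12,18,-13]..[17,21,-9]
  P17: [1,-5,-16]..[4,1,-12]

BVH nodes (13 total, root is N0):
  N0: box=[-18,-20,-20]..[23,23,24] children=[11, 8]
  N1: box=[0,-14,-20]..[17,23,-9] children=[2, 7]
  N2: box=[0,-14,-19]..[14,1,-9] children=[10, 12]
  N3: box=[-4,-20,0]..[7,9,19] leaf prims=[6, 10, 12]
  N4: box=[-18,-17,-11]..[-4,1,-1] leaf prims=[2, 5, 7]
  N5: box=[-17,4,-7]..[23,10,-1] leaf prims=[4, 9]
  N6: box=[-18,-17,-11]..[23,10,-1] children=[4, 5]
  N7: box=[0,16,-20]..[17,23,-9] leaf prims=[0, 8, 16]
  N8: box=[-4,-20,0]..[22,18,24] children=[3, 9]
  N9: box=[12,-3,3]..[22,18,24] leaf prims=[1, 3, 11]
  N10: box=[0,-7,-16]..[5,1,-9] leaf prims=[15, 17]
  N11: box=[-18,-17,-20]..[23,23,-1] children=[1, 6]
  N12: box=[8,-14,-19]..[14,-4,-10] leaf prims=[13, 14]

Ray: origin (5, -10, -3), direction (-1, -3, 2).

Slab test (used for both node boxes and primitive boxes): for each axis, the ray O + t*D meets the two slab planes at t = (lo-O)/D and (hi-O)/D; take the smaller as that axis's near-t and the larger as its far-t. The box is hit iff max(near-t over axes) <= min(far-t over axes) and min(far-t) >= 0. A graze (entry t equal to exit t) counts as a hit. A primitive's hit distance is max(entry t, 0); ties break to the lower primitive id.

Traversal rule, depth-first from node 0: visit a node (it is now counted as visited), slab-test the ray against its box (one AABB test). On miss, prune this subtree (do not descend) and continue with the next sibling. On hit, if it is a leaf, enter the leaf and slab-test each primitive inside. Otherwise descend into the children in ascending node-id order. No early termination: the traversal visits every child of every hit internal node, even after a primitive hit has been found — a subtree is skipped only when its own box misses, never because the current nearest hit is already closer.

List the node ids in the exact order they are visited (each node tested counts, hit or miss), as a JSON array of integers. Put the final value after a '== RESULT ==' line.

Walk:
N0 x:[-18,23] y:[-11,10/3] z:[-17/2,27/2] -> hit [-17/2,10/3], descend [8, 11]
  N8 x:[-17,9] y:[-28/3,10/3] z:[3/2,27/2] -> hit [3/2,10/3], descend [3, 9]
    N3 x:[-2,9] y:[-19/3,10/3] z:[3/2,11] -> hit [3/2,10/3] leaf, test {P6(miss), P10(miss), P12(miss)}
    N9 x:[-17,-7] y:[-28/3,-7/3] z:[3,27/2] -> miss, prune
  N11 x:[-18,23] y:[-11,7/3] z:[-17/2,1] -> hit [-17/2,1], descend [1, 6]
    N1 x:[-12,5] y:[-11,4/3] z:[-17/2,-3] -> miss, prune
    N6 x:[-18,23] y:[-20/3,7/3] z:[-4,1] -> hit [-4,1], descend [4, 5]
      N4 x:[9,23] y:[-11/3,7/3] z:[-4,1] -> miss, prune
      N5 x:[-18,22] y:[-20/3,-14/3] z:[-2,1] -> miss, prune

order=[0, 8, 3, 9, 11, 1, 6, 4, 5]  |boxes|=9  |leaves|=1  hit=miss

== RESULT ==
[0, 8, 3, 9, 11, 1, 6, 4, 5]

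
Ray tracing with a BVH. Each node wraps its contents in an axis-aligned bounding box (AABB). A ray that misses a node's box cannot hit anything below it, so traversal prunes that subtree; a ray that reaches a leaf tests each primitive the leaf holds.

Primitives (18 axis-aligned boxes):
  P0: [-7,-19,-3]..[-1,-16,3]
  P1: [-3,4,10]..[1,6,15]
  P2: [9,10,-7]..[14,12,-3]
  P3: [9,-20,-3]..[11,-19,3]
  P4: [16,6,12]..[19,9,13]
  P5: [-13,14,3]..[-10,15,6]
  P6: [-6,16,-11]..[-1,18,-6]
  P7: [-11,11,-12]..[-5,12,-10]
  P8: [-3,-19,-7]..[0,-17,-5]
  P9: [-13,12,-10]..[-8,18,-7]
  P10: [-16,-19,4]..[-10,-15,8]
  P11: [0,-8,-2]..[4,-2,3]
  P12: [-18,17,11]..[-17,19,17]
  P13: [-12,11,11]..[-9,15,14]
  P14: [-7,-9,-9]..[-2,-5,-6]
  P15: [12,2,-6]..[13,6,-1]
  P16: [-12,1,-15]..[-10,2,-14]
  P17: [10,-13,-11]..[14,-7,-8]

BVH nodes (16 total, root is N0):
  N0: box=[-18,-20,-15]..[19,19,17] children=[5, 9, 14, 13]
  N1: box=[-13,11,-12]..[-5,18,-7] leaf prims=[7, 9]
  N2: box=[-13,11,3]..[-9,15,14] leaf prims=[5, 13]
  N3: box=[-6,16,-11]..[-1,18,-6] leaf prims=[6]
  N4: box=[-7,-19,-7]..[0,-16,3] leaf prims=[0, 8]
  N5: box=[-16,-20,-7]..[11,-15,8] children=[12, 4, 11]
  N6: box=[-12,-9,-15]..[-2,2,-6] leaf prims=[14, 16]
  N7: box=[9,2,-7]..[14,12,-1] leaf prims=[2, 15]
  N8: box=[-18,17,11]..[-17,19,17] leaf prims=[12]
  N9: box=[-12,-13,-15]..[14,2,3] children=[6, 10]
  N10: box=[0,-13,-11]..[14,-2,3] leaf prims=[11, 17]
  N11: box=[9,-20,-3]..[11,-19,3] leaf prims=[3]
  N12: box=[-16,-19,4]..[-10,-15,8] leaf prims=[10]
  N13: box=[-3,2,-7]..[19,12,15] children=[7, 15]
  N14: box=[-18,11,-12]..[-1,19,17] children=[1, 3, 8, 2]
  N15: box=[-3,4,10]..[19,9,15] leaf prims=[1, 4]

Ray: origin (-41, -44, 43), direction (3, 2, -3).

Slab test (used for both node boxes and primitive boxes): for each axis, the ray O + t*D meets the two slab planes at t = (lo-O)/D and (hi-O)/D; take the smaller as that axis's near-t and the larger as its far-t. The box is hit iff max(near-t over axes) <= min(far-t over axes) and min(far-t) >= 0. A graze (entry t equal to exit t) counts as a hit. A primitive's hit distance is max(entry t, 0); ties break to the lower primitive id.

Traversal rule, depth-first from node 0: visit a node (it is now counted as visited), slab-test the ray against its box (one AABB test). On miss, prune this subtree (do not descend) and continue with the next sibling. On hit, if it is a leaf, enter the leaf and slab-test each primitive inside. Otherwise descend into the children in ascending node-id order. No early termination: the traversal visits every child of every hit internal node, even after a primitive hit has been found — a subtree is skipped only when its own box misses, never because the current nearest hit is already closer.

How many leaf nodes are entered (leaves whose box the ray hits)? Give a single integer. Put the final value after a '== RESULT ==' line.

Walk:
N0 x:[23/3,20] y:[12,63/2] z:[26/3,58/3] -> hit [12,58/3], descend [5, 9, 13, 14]
  N5 x:[25/3,52/3] y:[12,29/2] z:[35/3,50/3] -> hit [12,29/2], descend [4, 11, 12]
    N4 x:[34/3,41/3] y:[25/2,14] z:[40/3,50/3] -> hit [40/3,41/3] leaf, test {P0@t=40/3, P8(miss)}
    N11 x:[50/3,52/3] y:[12,25/2] z:[40/3,46/3] -> miss, prune
    N12 x:[25/3,31/3] y:[25/2,29/2] z:[35/3,13] -> miss, prune
  N9 x:[29/3,55/3] y:[31/2,23] z:[40/3,58/3] -> hit [31/2,55/3], descend [6, 10]
    N6 x:[29/3,13] y:[35/2,23] z:[49/3,58/3] -> miss, prune
    N10 x:[41/3,55/3] y:[31/2,21] z:[40/3,18] -> hit [31/2,18] leaf, test {P11(miss), P17@t=17}
  N13 x:[38/3,20] y:[23,28] z:[28/3,50/3] -> miss, prune
  N14 x:[23/3,40/3] y:[55/2,63/2] z:[26/3,55/3] -> miss, prune

10 AABB tests over nodes [0, 5, 4, 11, 12, 9, 6, 10, 13, 14]; 2 leaves entered; closest P0.

== RESULT ==
2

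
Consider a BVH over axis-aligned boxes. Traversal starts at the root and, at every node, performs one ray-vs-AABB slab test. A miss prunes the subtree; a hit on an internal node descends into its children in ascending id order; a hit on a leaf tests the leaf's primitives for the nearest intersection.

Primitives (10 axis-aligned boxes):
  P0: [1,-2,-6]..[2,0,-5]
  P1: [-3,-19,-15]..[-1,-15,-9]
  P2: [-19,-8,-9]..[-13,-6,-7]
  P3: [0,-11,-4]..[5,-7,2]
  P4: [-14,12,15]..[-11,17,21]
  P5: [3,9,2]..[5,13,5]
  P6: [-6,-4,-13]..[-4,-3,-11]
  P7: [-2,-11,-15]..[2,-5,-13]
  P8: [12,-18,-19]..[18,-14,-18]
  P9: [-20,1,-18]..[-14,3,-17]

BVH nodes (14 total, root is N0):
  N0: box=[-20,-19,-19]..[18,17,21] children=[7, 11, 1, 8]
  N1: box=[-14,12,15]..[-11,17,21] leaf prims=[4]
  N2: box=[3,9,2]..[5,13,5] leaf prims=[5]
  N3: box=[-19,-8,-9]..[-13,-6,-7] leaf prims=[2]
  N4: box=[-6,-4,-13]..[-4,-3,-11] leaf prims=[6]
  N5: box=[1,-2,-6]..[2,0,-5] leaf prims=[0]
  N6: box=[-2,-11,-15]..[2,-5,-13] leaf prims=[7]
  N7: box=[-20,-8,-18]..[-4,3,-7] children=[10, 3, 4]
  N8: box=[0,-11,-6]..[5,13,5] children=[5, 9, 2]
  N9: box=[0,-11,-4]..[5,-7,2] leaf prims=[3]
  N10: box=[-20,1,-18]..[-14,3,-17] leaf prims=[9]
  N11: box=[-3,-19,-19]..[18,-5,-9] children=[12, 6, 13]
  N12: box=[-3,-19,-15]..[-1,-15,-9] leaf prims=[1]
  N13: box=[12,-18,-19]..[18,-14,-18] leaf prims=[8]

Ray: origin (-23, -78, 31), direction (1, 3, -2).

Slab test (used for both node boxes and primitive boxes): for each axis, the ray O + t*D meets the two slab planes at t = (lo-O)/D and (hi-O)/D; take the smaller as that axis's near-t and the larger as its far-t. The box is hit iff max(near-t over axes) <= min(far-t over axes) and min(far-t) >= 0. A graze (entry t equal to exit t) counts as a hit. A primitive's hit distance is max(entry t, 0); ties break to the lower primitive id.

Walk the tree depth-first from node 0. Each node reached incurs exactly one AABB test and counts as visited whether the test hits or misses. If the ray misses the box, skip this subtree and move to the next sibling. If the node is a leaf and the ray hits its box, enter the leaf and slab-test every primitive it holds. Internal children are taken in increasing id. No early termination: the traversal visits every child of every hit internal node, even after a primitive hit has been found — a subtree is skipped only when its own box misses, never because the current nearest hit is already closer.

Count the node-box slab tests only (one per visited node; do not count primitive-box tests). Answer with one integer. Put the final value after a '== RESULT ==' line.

Walk:
N0 x:[3,41] y:[59/3,95/3] z:[5,25] -> hit [59/3,25], descend [1, 7, 8, 11]
  N1 x:[9,12] y:[30,95/3] z:[5,8] -> miss, prune
  N7 x:[3,19] y:[70/3,27] z:[19,49/2] -> miss, prune
  N8 x:[23,28] y:[67/3,91/3] z:[13,37/2] -> miss, prune
  N11 x:[20,41] y:[59/3,73/3] z:[20,25] -> hit [20,73/3], descend [6, 12, 13]
    N6 x:[21,25] y:[67/3,73/3] z:[22,23] -> hit [67/3,23] leaf, test {P7@t=67/3}
    N12 x:[20,22] y:[59/3,21] z:[20,23] -> hit [20,21] leaf, test {P1@t=20}
    N13 x:[35,41] y:[20,64/3] z:[49/2,25] -> miss, prune

Summary -> nodes [0, 1, 7, 8, 11, 6, 12, 13]; box-tests=8; leaf-entries=2; first=P1

== RESULT ==
8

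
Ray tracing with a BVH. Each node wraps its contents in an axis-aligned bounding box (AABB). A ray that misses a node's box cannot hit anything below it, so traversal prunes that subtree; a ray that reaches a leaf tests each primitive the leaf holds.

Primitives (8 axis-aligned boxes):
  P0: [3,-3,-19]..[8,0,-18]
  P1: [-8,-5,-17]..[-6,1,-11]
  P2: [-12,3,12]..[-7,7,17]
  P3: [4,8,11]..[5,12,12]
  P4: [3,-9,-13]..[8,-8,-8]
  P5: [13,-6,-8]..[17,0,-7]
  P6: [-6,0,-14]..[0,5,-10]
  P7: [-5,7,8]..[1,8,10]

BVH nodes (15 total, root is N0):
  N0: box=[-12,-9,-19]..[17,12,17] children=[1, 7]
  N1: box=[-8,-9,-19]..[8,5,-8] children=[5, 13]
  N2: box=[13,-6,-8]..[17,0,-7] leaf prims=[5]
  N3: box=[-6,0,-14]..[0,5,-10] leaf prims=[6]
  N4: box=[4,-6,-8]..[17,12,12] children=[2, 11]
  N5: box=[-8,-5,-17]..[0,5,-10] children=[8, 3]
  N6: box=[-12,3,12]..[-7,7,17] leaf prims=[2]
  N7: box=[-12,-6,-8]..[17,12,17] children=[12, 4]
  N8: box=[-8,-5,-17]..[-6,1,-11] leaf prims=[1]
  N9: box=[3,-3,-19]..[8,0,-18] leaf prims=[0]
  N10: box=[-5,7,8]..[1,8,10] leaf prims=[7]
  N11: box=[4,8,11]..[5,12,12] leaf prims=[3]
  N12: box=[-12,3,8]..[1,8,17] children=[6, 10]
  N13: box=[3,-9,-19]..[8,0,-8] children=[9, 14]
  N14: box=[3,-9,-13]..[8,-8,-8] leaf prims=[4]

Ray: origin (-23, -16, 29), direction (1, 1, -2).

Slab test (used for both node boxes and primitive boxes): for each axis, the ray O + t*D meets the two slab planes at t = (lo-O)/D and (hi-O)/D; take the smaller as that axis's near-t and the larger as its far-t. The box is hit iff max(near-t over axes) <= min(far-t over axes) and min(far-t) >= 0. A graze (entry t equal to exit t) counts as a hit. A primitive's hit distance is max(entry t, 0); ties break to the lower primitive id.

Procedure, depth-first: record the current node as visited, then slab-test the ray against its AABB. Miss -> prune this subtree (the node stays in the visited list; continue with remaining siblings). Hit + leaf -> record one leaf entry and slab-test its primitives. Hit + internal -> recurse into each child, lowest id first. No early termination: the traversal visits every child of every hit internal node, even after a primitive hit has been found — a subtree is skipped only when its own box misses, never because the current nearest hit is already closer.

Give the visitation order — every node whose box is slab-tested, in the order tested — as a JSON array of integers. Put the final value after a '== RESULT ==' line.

Traverse from the root:
N0 x:[11,40] y:[7,28] z:[6,24] -> hit [11,24], descend [1, 7]
  N1 x:[15,31] y:[7,21] z:[37/2,24] -> hit [37/2,21], descend [5, 13]
    N5 x:[15,23] y:[11,21] z:[39/2,23] -> hit [39/2,21], descend [3, 8]
      N3 x:[17,23] y:[16,21] z:[39/2,43/2] -> hit [39/2,21] leaf, test {P6@t=39/2}
      N8 x:[15,17] y:[11,17] z:[20,23] -> miss, prune
    N13 x:[26,31] y:[7,16] z:[37/2,24] -> miss, prune
  N7 x:[11,40] y:[10,28] z:[6,37/2] -> hit [11,37/2], descend [4, 12]
    N4 x:[27,40] y:[10,28] z:[17/2,37/2] -> miss, prune
    N12 x:[11,24] y:[19,24] z:[6,21/2] -> miss, prune

Visited [0, 1, 5, 3, 8, 13, 7, 4, 12]. Tests: 9 box, 1 leaf. Nearest: P6.

== RESULT ==
[0, 1, 5, 3, 8, 13, 7, 4, 12]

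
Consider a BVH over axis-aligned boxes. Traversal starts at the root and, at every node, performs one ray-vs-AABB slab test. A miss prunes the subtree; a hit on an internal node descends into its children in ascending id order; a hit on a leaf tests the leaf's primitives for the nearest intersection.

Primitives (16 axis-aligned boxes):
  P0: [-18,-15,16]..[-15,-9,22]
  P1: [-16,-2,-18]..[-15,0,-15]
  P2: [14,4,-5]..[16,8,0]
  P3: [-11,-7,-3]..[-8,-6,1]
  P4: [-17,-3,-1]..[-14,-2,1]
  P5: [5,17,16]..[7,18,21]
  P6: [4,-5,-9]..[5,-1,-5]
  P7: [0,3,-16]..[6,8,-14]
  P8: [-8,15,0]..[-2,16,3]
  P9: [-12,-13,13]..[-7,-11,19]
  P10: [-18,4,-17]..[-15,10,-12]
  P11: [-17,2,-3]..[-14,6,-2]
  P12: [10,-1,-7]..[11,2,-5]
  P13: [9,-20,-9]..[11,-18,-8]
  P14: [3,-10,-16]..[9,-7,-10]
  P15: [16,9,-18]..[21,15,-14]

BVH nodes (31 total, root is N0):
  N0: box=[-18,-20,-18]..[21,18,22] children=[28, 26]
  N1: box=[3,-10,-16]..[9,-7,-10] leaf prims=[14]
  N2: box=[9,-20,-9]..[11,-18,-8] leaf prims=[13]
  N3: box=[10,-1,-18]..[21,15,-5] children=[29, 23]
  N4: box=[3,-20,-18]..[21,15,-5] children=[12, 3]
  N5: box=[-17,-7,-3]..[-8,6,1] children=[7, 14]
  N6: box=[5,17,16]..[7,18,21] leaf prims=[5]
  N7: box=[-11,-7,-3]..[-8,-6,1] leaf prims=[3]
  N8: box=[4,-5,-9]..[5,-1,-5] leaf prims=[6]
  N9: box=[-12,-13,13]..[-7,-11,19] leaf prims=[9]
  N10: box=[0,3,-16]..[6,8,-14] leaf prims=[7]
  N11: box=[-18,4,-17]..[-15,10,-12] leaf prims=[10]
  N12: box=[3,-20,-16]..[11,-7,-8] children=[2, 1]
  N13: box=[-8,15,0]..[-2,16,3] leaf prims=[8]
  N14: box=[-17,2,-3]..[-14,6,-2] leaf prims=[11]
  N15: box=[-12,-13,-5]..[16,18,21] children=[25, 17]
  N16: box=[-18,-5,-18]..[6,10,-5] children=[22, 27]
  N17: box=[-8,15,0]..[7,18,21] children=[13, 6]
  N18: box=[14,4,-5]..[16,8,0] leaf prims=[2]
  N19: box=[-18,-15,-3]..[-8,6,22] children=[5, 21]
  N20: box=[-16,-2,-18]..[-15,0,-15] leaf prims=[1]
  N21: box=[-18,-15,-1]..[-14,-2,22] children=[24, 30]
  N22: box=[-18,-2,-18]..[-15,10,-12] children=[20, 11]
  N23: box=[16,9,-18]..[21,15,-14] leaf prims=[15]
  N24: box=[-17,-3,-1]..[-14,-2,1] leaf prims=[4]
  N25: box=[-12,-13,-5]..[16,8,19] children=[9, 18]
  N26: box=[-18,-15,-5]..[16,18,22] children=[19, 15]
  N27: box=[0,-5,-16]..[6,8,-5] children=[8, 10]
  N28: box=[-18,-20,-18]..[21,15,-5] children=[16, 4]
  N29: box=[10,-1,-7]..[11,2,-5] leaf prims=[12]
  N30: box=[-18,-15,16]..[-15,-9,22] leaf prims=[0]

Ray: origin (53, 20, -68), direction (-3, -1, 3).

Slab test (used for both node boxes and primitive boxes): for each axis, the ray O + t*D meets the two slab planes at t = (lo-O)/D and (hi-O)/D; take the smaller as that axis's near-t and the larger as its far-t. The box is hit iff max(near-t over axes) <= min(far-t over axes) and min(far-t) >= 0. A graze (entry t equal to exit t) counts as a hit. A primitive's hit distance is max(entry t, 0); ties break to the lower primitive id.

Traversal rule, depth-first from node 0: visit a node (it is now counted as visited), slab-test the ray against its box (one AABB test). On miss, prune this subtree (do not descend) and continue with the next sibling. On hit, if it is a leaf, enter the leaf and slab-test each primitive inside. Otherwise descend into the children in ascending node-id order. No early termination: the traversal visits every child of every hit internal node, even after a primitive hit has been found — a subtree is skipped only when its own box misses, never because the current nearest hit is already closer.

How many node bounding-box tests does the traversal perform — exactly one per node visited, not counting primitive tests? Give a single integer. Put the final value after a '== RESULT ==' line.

Traverse from the root:
N0 x:[32/3,71/3] y:[2,40] z:[50/3,30] -> hit [50/3,71/3], descend [26, 28]
  N26 x:[37/3,71/3] y:[2,35] z:[21,30] -> hit [21,71/3], descend [15, 19]
    N15 x:[37/3,65/3] y:[2,33] z:[21,89/3] -> hit [21,65/3], descend [17, 25]
      N17 x:[46/3,61/3] y:[2,5] z:[68/3,89/3] -> miss, prune
      N25 x:[37/3,65/3] y:[12,33] z:[21,29] -> hit [21,65/3], descend [9, 18]
        N9 x:[20,65/3] y:[31,33] z:[27,29] -> miss, prune
        N18 x:[37/3,13] y:[12,16] z:[21,68/3] -> miss, prune
    N19 x:[61/3,71/3] y:[14,35] z:[65/3,30] -> hit [65/3,71/3], descend [5, 21]
      N5 x:[61/3,70/3] y:[14,27] z:[65/3,23] -> hit [65/3,23], descend [7, 14]
        N7 x:[61/3,64/3] y:[26,27] z:[65/3,23] -> miss, prune
        N14 x:[67/3,70/3] y:[14,18] z:[65/3,22] -> miss, prune
      N21 x:[67/3,71/3] y:[22,35] z:[67/3,30] -> hit [67/3,71/3], descend [24, 30]
        N24 x:[67/3,70/3] y:[22,23] z:[67/3,23] -> hit [67/3,23] leaf, test {P4@t=67/3}
        N30 x:[68/3,71/3] y:[29,35] z:[28,30] -> miss, prune
  N28 x:[32/3,71/3] y:[5,40] z:[50/3,21] -> hit [50/3,21], descend [4, 16]
    N4 x:[32/3,50/3] y:[5,40] z:[50/3,21] -> hit [50/3,50/3], descend [3, 12]
      N3 x:[32/3,43/3] y:[5,21] z:[50/3,21] -> miss, prune
      N12 x:[14,50/3] y:[27,40] z:[52/3,20] -> miss, prune
    N16 x:[47/3,71/3] y:[10,25] z:[50/3,21] -> hit [50/3,21], descend [22, 27]
      N22 x:[68/3,71/3] y:[10,22] z:[50/3,56/3] -> miss, prune
      N27 x:[47/3,53/3] y:[12,25] z:[52/3,21] -> hit [52/3,53/3], descend [8, 10]
        N8 x:[16,49/3] y:[21,25] z:[59/3,21] -> miss, prune
        N10 x:[47/3,53/3] y:[12,17] z:[52/3,18] -> miss, prune

23 AABB tests over nodes [0, 26, 15, 17, 25, 9, 18, 19, 5, 7, 14, 21, 24, 30, 28, 4, 3, 12, 16, 22, 27, 8, 10]; 1 leaf entered; closest P4.

== RESULT ==
23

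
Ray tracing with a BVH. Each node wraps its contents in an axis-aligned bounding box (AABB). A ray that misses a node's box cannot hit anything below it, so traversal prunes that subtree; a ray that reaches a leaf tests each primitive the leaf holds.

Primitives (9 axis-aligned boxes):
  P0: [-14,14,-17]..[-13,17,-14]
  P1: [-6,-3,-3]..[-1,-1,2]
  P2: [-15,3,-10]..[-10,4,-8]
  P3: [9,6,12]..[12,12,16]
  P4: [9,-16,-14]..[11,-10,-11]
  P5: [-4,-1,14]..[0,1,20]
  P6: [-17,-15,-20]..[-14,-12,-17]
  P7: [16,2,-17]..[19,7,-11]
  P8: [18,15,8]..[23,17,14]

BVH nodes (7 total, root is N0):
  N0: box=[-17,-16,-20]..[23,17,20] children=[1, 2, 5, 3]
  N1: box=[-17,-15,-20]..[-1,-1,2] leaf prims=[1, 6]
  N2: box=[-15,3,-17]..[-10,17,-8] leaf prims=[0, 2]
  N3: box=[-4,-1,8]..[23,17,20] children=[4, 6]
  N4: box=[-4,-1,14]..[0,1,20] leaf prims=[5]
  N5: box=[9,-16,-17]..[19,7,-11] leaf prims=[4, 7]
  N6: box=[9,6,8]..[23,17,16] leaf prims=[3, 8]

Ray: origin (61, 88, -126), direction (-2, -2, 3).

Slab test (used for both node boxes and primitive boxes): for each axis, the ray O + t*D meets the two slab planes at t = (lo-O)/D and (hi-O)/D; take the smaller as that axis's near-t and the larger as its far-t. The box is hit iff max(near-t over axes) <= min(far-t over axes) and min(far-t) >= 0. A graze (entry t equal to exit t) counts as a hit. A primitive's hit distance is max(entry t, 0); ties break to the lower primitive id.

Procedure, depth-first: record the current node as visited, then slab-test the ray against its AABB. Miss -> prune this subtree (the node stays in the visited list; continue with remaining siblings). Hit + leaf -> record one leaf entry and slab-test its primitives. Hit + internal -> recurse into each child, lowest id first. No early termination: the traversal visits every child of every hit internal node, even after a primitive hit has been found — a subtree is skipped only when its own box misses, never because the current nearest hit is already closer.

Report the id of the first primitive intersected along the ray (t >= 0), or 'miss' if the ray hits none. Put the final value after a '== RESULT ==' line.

Walk:
N0 x:[19,39] y:[71/2,52] z:[106/3,146/3] -> hit [71/2,39], descend [1, 2, 3, 5]
  N1 x:[31,39] y:[89/2,103/2] z:[106/3,128/3] -> miss, prune
  N2 x:[71/2,38] y:[71/2,85/2] z:[109/3,118/3] -> hit [109/3,38] leaf, test {P0@t=37, P2(miss)}
  N3 x:[19,65/2] y:[71/2,89/2] z:[134/3,146/3] -> miss, prune
  N5 x:[21,26] y:[81/2,52] z:[109/3,115/3] -> miss, prune

Visited [0, 1, 2, 3, 5]. Tests: 5 box, 1 leaf. Nearest: P0.

== RESULT ==
0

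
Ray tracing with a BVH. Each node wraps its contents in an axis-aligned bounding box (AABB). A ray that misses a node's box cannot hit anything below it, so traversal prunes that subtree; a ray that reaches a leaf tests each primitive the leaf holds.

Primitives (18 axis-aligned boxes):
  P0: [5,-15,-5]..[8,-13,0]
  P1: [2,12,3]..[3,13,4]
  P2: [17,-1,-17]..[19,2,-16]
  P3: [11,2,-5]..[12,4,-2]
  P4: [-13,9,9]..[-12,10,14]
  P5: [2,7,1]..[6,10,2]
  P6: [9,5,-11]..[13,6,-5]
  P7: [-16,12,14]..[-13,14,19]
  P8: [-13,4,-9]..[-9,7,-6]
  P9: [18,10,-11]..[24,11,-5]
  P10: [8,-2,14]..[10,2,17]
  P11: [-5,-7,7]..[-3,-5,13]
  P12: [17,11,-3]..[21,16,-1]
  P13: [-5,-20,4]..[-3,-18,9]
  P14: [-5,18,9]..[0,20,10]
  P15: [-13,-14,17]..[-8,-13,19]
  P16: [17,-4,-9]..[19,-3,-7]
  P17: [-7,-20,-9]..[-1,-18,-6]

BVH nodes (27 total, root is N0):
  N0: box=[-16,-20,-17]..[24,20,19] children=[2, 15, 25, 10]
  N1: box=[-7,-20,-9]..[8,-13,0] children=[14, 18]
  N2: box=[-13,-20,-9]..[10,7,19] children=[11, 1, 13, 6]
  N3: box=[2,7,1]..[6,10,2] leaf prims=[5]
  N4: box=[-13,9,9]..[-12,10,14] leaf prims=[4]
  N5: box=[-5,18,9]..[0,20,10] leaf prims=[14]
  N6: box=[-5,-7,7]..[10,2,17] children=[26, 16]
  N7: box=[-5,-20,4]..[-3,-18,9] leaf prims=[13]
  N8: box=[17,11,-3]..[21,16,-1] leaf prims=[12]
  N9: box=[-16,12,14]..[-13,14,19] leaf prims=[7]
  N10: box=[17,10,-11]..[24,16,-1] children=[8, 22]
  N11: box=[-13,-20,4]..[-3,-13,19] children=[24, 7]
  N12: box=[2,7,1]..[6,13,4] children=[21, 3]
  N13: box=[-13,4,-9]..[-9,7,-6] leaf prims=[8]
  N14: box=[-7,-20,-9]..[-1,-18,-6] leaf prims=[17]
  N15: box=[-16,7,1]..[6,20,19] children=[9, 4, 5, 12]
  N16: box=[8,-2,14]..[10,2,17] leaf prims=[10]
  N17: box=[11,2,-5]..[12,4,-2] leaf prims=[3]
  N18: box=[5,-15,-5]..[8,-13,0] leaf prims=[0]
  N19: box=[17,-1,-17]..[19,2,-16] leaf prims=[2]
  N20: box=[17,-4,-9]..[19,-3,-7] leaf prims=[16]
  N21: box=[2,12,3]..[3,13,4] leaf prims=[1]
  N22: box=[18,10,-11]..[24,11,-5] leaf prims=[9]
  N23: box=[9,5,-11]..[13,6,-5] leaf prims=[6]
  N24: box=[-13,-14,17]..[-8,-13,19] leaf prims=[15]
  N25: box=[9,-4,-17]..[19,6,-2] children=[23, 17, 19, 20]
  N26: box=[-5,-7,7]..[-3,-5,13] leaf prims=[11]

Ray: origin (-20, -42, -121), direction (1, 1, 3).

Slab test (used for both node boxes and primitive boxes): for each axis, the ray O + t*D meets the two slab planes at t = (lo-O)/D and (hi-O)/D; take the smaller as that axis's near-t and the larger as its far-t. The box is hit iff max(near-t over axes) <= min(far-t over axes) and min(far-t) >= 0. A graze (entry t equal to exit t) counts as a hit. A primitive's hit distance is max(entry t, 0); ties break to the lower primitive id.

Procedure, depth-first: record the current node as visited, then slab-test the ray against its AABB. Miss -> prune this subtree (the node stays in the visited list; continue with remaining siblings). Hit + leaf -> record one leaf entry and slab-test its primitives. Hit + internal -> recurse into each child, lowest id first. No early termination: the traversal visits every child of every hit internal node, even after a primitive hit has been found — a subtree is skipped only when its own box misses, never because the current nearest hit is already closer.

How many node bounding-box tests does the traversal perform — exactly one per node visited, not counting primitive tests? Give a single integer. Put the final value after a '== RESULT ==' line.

Trace the traversal:
N0 x:[4,44] y:[22,62] z:[104/3,140/3] -> hit [104/3,44], descend [2, 10, 15, 25]
  N2 x:[7,30] y:[22,49] z:[112/3,140/3] -> miss, prune
  N10 x:[37,44] y:[52,58] z:[110/3,40] -> miss, prune
  N15 x:[4,26] y:[49,62] z:[122/3,140/3] -> miss, prune
  N25 x:[29,39] y:[38,48] z:[104/3,119/3] -> hit [38,39], descend [17, 19, 20, 23]
    N17 x:[31,32] y:[44,46] z:[116/3,119/3] -> miss, prune
    N19 x:[37,39] y:[41,44] z:[104/3,35] -> miss, prune
    N20 x:[37,39] y:[38,39] z:[112/3,38] -> hit [38,38] leaf, test {P16@t=38}
    N23 x:[29,33] y:[47,48] z:[110/3,116/3] -> miss, prune

9 AABB tests over nodes [0, 2, 10, 15, 25, 17, 19, 20, 23]; 1 leaf entered; closest P16.

== RESULT ==
9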